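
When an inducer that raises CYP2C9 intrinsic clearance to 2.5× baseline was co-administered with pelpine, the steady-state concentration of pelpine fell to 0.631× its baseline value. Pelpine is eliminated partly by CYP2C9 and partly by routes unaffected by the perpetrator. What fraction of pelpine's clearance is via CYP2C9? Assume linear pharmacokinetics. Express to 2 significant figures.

0.39

Let x = fm,CYP2C9. Because steady-state concentration ∝ 1/CL, relative clearance rose to 1/0.631 = 1.585.
Only the CYP2C9 route changed, so 1.585 = x·2.5 + (1 − x), giving x = 0.39.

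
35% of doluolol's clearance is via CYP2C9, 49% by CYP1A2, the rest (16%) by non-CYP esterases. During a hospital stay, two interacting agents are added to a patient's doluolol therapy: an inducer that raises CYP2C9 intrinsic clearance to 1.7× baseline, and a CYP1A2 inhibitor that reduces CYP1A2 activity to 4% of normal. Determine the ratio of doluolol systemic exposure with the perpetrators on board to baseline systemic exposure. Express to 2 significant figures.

The CYP2C9 pathway (35% of clearance) increases to 1.7× activity: 0.35 × 1.7 = 0.595.
The CYP1A2 pathway (49% of clearance) drops to 0.04× activity: 0.49 × 0.04 = 0.0196.
Non-CYP routes (16%) are unchanged.
CL_new/CL_old = 0.595 + 0.0196 + 0.16 = 0.7746.
Because systemic exposure varies inversely with clearance, the combined effect is 1 / 0.7746 = 1.3.

1.3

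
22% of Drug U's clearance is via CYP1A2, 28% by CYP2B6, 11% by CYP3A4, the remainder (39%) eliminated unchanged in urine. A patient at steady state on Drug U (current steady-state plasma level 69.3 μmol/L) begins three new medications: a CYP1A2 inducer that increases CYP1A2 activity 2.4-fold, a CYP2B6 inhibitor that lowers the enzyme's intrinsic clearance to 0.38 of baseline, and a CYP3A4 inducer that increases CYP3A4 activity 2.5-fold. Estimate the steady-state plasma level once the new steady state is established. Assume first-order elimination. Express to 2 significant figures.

CYP1A2: 0.22 × 2.4 = 0.528
CYP2B6: 0.28 × 0.38 = 0.1064
CYP3A4: 0.11 × 2.5 = 0.275
Other: 0.39 (unchanged)
Relative clearance = 0.528 + 0.1064 + 0.275 + 0.39 = 1.2994.
Steady-state plasma level ∝ 1/CL: new value = 69.3 / 1.2994 = 53 μmol/L.

53 μmol/L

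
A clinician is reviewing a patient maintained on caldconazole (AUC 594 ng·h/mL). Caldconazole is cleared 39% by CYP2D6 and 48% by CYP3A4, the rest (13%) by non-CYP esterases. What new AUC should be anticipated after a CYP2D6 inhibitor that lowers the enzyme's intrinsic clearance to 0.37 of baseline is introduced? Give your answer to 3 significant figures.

787 ng·h/mL

The CYP2D6 pathway (39% of clearance) is reduced to 0.37× activity: 0.39 × 0.37 = 0.1443.
CYP3A4 (48%) and the residual 13% are unaffected.
CL_new/CL_old = 0.1443 + 0.48 + 0.13 = 0.7543.
New AUC = baseline ÷ relative clearance = 594 / 0.7543 = 787 ng·h/mL.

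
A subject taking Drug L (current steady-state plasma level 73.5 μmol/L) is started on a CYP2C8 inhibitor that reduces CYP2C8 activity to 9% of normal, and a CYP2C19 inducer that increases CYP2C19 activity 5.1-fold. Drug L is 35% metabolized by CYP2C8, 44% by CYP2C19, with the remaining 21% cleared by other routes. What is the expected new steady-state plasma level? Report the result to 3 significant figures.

The CYP2C8 pathway (35% of clearance) drops to 0.09× activity: 0.35 × 0.09 = 0.0315.
The CYP2C19 pathway (44% of clearance) is boosted to 5.1× activity: 0.44 × 5.1 = 2.244.
The remaining 21% of clearance is unaffected.
New clearance relative to baseline: 0.0315 + 2.244 + 0.21 = 2.4855.
Dividing the baseline by the relative clearance: 73.5 / 2.4855 = 29.6 μmol/L.

29.6 μmol/L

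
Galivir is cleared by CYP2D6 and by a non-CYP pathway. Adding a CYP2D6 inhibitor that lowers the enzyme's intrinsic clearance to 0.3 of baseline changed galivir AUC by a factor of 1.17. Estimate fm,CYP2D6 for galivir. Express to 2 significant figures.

0.21

Call the CYP2D6 fraction fm. After the interaction, CL_new/CL_old = fm × 0.3 + (1 − fm).
AUC ratio = 1 / (new CL fraction), so new CL fraction = 1 / 1.17 = 0.8547.
fm × 0.3 + 1 − fm = 0.8547  ⇒  fm × (0.3 − 1) = −0.1453  ⇒  fm = 0.21.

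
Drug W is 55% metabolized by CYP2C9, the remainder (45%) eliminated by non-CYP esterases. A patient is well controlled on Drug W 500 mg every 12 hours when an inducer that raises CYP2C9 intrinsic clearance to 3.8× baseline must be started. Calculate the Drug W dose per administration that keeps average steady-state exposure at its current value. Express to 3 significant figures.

1.27 × 10³ mg

The CYP2C9 pathway (55% of clearance) increases to 3.8× activity: 0.55 × 3.8 = 2.09.
Non-CYP routes (45%) are unchanged.
CL_new/CL_old = 2.09 + 0.45 = 2.54.
Exposure is unchanged when dose changes in proportion to clearance. New dose = 500 mg × 2.54 = 1.27 × 10³ mg.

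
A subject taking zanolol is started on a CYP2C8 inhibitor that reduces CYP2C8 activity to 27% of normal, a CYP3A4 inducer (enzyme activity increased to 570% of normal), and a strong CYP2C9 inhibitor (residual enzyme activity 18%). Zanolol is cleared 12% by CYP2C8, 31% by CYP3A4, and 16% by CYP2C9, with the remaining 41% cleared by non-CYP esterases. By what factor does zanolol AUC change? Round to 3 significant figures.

The CYP2C8 pathway (12% of clearance) drops to 0.27× activity: 0.12 × 0.27 = 0.0324.
The CYP3A4 pathway (31% of clearance) is boosted to 5.7× activity: 0.31 × 5.7 = 1.767.
The CYP2C9 pathway (16% of clearance) falls to 0.18× activity: 0.16 × 0.18 = 0.0288.
The remaining 41% of clearance is unaffected.
CL_new/CL_old = 0.0324 + 1.767 + 0.0288 + 0.41 = 2.2382.
Net AUC ratio = 1 / 2.2382 = 0.447.

0.447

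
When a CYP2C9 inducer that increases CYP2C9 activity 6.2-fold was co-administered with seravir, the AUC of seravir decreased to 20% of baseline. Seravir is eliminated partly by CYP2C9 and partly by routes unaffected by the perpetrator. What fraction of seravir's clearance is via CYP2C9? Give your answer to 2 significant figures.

0.77

Call the CYP2C9 fraction fm. After the interaction, CL_new/CL_old = fm × 6.2 + (1 − fm).
AUC ratio = 1 / (new CL fraction), so new CL fraction = 1 / 0.200 = 5.
fm × 6.2 + 1 − fm = 5  ⇒  fm × (6.2 − 1) = 4  ⇒  fm = 0.77.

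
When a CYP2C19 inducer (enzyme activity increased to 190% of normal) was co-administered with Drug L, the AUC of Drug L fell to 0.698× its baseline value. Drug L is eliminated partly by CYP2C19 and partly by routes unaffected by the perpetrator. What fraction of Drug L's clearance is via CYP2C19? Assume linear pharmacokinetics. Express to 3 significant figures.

Let fm be the CYP2C19 fraction. New clearance relative to baseline = fm × 1.9 + (1 − fm).
AUC ratio = 1 / (new CL fraction), so new CL fraction = 1 / 0.698 = 1.433.
fm × 1.9 + 1 − fm = 1.433  ⇒  fm × (1.9 − 1) = 0.4327  ⇒  fm = 0.481.

0.481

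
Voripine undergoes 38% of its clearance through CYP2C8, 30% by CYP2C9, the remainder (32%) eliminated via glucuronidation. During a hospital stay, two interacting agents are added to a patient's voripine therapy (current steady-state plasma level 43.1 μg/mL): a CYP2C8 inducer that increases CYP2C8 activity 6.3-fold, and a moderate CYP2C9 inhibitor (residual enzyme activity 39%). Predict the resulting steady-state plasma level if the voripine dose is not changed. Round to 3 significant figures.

The CYP2C8 pathway (38% of clearance) increases to 6.3× activity: 0.38 × 6.3 = 2.394.
The CYP2C9 pathway (30% of clearance) drops to 0.39× activity: 0.3 × 0.39 = 0.117.
The remaining 32% of clearance is unaffected.
Relative clearance = 2.394 + 0.117 + 0.32 = 2.831.
Dividing the baseline by the relative clearance: 43.1 / 2.831 = 15.2 μg/mL.

15.2 μg/mL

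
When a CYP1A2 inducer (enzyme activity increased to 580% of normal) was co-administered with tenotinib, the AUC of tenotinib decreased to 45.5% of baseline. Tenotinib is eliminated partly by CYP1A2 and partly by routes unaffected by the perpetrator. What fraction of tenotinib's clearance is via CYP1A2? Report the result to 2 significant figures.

Let fm be the CYP1A2 fraction. New clearance relative to baseline = fm × 5.8 + (1 − fm).
AUC ratio = 1 / (new CL fraction), so new CL fraction = 1 / 0.455 = 2.198.
fm × 5.8 + 1 − fm = 2.198  ⇒  fm × (5.8 − 1) = 1.198  ⇒  fm = 0.25.

0.25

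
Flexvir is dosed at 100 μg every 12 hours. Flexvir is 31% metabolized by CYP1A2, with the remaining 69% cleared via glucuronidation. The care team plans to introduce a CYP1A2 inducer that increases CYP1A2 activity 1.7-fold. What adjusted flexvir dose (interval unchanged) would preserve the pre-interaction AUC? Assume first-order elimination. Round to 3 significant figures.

The CYP1A2 pathway (31% of clearance) increases to 1.7× activity: 0.31 × 1.7 = 0.527.
The remaining 69% of clearance is unaffected.
New clearance relative to baseline: 0.527 + 0.69 = 1.217.
To maintain the same steady-state level, dose must scale with clearance: new dose = 100 × 1.217 = 122 μg.

122 μg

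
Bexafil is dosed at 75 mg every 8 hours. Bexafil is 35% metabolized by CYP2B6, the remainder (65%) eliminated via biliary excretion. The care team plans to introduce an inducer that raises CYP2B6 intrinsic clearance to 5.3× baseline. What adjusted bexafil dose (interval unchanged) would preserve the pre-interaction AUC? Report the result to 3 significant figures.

CYP2B6: 0.35 × 5.3 = 1.855
Other: 0.65 (unchanged)
CL_new/CL_old = 1.855 + 0.65 = 2.505.
To maintain the same steady-state level, dose must scale with clearance: new dose = 75 × 2.505 = 188 mg.

188 mg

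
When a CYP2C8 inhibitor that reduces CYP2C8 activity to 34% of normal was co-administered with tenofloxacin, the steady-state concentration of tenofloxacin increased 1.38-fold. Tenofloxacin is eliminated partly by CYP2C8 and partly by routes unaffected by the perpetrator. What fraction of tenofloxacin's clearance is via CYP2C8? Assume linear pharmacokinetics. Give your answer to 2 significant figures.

Let x = fm,CYP2C8. Because steady-state concentration ∝ 1/CL, relative clearance fell to 1/1.38 = 0.7246.
Setting x·0.34 + (1 − x) = 0.7246 and solving: x = (0.7246 − 1)/(0.34 − 1) = 0.42.

0.42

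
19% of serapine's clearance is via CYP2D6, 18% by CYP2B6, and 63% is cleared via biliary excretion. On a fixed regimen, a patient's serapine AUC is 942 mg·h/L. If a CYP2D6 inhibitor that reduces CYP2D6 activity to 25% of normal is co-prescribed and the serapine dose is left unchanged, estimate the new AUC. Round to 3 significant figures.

1.10 × 10³ mg·h/L

The CYP2D6 pathway (19% of clearance) is reduced to 0.25× activity: 0.19 × 0.25 = 0.0475.
CYP2B6 (18%) and the residual 63% are unaffected.
New clearance relative to baseline: 0.0475 + 0.18 + 0.63 = 0.8575.
AUC ∝ 1/CL, so new value = 942 / 0.8575 = 1.10 × 10³ mg·h/L.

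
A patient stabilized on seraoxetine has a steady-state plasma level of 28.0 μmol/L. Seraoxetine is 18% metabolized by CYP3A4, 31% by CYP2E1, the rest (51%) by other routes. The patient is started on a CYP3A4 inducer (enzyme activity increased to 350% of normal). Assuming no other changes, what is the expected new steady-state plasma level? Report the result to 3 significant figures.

The CYP3A4 pathway (18% of clearance) is boosted to 3.5× activity: 0.18 × 3.5 = 0.63.
CYP2E1 (31%) and the residual 51% are unaffected.
Relative clearance = 0.63 + 0.31 + 0.51 = 1.45.
With dosing unchanged, steady-state plasma level scales as 1/CL: 28.0 / 1.45 = 19.3 μmol/L.

19.3 μmol/L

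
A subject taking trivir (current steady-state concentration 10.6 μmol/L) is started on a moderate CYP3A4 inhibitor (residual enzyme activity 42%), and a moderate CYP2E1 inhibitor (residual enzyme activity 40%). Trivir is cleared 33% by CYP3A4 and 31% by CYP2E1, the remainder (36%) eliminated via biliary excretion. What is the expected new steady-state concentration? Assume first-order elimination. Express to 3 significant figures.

17.0 μmol/L

The CYP3A4 pathway (33% of clearance) drops to 0.42× activity: 0.33 × 0.42 = 0.1386.
The CYP2E1 pathway (31% of clearance) falls to 0.4× activity: 0.31 × 0.4 = 0.124.
Non-CYP routes (36%) are unchanged.
Relative clearance = 0.1386 + 0.124 + 0.36 = 0.6226.
Steady-state concentration ∝ 1/CL: new value = 10.6 / 0.6226 = 17.0 μmol/L.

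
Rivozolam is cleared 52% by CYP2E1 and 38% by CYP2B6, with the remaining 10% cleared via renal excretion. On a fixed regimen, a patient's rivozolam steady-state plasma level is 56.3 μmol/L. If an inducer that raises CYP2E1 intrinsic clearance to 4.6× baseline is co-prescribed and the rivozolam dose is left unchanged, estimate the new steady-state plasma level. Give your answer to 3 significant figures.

The CYP2E1 pathway (52% of clearance) rises to 4.6× activity: 0.52 × 4.6 = 2.392.
CYP2B6 (38%) and the residual 10% are unaffected.
New clearance relative to baseline: 2.392 + 0.38 + 0.1 = 2.872.
Steady-state plasma level ∝ 1/CL, so new value = 56.3 / 2.872 = 19.6 μmol/L.

19.6 μmol/L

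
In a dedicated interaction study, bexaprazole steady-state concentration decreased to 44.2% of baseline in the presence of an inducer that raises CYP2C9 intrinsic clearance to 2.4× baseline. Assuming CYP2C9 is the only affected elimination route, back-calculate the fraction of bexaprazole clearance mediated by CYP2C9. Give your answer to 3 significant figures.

CL'/CL = 1 / 0.442 = 2.262
2.4·fm + (1 − fm) = 2.262
fm = (2.262 − 1) / (2.4 − 1) = 0.902

0.902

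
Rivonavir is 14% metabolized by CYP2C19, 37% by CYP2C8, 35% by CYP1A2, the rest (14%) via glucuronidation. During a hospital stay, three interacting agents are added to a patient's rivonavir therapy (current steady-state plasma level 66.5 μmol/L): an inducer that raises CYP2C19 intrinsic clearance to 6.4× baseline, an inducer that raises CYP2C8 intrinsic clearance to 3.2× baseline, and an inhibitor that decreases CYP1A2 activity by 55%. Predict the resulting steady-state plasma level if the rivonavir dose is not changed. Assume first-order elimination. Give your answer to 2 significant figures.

28 μmol/L

The CYP2C19 pathway (14% of clearance) increases to 6.4× activity: 0.14 × 6.4 = 0.896.
The CYP2C8 pathway (37% of clearance) rises to 3.2× activity: 0.37 × 3.2 = 1.184.
The CYP1A2 pathway (35% of clearance) is reduced to 0.45× activity: 0.35 × 0.45 = 0.1575.
The remaining 14% of clearance is unaffected.
New clearance relative to baseline: 0.896 + 1.184 + 0.1575 + 0.14 = 2.3775.
Dividing the baseline by the relative clearance: 66.5 / 2.3775 = 28 μmol/L.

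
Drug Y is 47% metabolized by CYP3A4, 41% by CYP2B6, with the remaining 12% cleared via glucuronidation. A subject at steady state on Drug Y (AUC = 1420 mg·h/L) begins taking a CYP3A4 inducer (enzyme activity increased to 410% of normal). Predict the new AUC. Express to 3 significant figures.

578 mg·h/L

The CYP3A4 pathway (47% of clearance) increases to 4.1× activity: 0.47 × 4.1 = 1.927.
CYP2B6 (41%) and the residual 12% are unaffected.
Relative clearance = 1.927 + 0.41 + 0.12 = 2.457.
New AUC = baseline ÷ relative clearance = 1420 / 2.457 = 578 mg·h/L.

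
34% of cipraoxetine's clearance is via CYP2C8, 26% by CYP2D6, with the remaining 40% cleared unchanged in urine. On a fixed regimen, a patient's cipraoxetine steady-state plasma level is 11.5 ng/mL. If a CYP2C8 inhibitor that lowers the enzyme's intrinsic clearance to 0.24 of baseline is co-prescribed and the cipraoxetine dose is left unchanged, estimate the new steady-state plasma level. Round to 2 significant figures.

The CYP2C8 pathway (34% of clearance) drops to 0.24× activity: 0.34 × 0.24 = 0.0816.
CYP2D6 (26%) and the residual 40% are unaffected.
CL_new/CL_old = 0.0816 + 0.26 + 0.4 = 0.7416.
With dosing unchanged, steady-state plasma level scales as 1/CL: 11.5 / 0.7416 = 16 ng/mL.

16 ng/mL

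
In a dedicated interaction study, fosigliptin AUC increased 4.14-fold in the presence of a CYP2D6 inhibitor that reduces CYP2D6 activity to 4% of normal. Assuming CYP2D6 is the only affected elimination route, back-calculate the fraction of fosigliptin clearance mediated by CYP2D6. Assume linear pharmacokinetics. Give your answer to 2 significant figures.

0.79

Write x for the fraction cleared via CYP2D6. The observed AUC change means clearance fell to 1/4.14 = 0.2415 of baseline.
Only the CYP2D6 route changed, so 0.2415 = x·0.04 + (1 − x), giving x = 0.79.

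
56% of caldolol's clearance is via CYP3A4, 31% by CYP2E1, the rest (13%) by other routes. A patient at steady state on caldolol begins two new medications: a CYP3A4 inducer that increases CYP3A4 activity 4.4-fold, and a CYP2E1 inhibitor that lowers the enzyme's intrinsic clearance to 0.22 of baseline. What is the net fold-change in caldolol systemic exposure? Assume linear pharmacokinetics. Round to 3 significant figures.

0.376

CYP3A4: 0.56 × 4.4 = 2.464
CYP2E1: 0.31 × 0.22 = 0.0682
Other: 0.13 (unchanged)
CL_new/CL_old = 2.464 + 0.0682 + 0.13 = 2.6622.
Systemic exposure ∝ 1/CL: fold-change = 1 / 2.6622 = 0.376.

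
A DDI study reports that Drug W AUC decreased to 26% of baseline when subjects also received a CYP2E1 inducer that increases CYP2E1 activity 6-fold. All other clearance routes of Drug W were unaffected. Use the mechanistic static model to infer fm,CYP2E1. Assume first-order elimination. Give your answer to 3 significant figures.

Call the CYP2E1 fraction fm. After the interaction, CL_new/CL_old = fm × 6 + (1 − fm).
AUC ratio = 1 / (new CL fraction), so new CL fraction = 1 / 0.260 = 3.846.
fm × 6 + 1 − fm = 3.846  ⇒  fm × (6 − 1) = 2.846  ⇒  fm = 0.569.

0.569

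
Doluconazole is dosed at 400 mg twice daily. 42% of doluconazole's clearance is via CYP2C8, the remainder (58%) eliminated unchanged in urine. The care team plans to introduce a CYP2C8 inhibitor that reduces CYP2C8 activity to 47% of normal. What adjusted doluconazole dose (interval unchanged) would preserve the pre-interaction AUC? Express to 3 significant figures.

311 mg

The CYP2C8 pathway (42% of clearance) is reduced to 0.47× activity: 0.42 × 0.47 = 0.1974.
The remaining 58% of clearance is unaffected.
New clearance relative to baseline: 0.1974 + 0.58 = 0.7774.
Exposure is unchanged when dose changes in proportion to clearance. New dose = 400 mg × 0.7774 = 311 mg.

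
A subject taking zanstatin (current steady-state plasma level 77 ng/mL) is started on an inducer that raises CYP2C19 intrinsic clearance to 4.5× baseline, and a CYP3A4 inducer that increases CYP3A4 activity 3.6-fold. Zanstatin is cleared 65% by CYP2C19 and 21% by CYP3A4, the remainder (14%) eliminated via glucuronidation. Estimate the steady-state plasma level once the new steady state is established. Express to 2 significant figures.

20 ng/mL

The CYP2C19 pathway (65% of clearance) increases to 4.5× activity: 0.65 × 4.5 = 2.925.
The CYP3A4 pathway (21% of clearance) is boosted to 3.6× activity: 0.21 × 3.6 = 0.756.
Non-CYP routes (14%) are unchanged.
Relative clearance = 2.925 + 0.756 + 0.14 = 3.821.
Steady-state plasma level ∝ 1/CL: new value = 77 / 3.821 = 20 ng/mL.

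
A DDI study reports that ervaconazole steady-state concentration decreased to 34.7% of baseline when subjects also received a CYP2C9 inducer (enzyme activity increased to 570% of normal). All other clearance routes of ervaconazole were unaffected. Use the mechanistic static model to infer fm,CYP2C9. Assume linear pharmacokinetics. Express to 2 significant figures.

Write x for the fraction cleared via CYP2C9. The observed steady-state concentration change means clearance rose to 1/0.347 = 2.882 of baseline.
Setting x·5.7 + (1 − x) = 2.882 and solving: x = (2.882 − 1)/(5.7 − 1) = 0.40.

0.40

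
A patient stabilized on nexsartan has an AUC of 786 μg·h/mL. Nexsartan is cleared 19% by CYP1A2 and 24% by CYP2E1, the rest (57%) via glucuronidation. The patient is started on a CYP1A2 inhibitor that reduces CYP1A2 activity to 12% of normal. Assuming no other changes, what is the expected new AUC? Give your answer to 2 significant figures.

9.4 × 10² μg·h/mL

CYP1A2: 0.19 × 0.12 = 0.0228
CYP2E1: 0.24 (unchanged)
Other: 0.57 (unchanged)
Relative clearance = 0.0228 + 0.24 + 0.57 = 0.8328.
With dosing unchanged, AUC scales as 1/CL: 786 / 0.8328 = 9.4 × 10² μg·h/mL.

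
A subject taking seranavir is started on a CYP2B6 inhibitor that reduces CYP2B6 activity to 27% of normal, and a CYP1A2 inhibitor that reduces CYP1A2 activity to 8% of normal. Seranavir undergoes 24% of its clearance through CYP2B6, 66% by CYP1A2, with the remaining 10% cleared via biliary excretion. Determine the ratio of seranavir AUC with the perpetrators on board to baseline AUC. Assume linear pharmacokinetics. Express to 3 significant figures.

CYP2B6: 0.24 × 0.27 = 0.0648
CYP1A2: 0.66 × 0.08 = 0.0528
Other: 0.1 (unchanged)
New clearance relative to baseline: 0.0648 + 0.0528 + 0.1 = 0.2176.
Because AUC varies inversely with clearance, the combined effect is 1 / 0.2176 = 4.60.

4.60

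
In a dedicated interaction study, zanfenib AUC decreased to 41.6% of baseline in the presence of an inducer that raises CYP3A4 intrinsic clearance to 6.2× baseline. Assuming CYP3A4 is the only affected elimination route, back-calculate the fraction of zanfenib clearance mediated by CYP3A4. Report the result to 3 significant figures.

Call the CYP3A4 fraction fm. After the interaction, CL_new/CL_old = fm × 6.2 + (1 − fm).
AUC ratio = 1 / (new CL fraction), so new CL fraction = 1 / 0.416 = 2.404.
fm × 6.2 + 1 − fm = 2.404  ⇒  fm × (6.2 − 1) = 1.404  ⇒  fm = 0.270.

0.270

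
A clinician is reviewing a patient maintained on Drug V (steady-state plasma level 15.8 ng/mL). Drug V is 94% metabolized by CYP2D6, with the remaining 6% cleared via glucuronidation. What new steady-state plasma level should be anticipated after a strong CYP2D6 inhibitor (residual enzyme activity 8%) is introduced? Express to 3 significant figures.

CYP2D6: 0.94 × 0.08 = 0.0752
Other: 0.06 (unchanged)
CL_new/CL_old = 0.0752 + 0.06 = 0.1352.
With dosing unchanged, steady-state plasma level scales as 1/CL: 15.8 / 0.1352 = 117 ng/mL.

117 ng/mL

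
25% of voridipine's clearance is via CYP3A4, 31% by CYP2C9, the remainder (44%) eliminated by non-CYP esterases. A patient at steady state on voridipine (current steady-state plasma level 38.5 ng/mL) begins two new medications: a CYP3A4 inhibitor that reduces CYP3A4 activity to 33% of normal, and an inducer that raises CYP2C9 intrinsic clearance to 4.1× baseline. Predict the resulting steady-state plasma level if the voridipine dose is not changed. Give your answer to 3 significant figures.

21.5 ng/mL

The CYP3A4 pathway (25% of clearance) falls to 0.33× activity: 0.25 × 0.33 = 0.0825.
The CYP2C9 pathway (31% of clearance) is boosted to 4.1× activity: 0.31 × 4.1 = 1.271.
The remaining 44% of clearance is unaffected.
New clearance relative to baseline: 0.0825 + 1.271 + 0.44 = 1.7935.
New steady-state plasma level = 38.5 / 1.7935 = 21.5 ng/mL (concentration scales inversely with clearance).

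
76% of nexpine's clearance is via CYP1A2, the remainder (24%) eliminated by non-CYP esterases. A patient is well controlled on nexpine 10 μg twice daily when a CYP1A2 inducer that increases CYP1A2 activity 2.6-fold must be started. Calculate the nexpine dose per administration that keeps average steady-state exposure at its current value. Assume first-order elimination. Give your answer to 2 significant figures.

The CYP1A2 pathway (76% of clearance) increases to 2.6× activity: 0.76 × 2.6 = 1.976.
The remaining 24% of clearance is unaffected.
CL_new/CL_old = 1.976 + 0.24 = 2.216.
Exposure is unchanged when dose changes in proportion to clearance. New dose = 10 μg × 2.216 = 22 μg.

22 μg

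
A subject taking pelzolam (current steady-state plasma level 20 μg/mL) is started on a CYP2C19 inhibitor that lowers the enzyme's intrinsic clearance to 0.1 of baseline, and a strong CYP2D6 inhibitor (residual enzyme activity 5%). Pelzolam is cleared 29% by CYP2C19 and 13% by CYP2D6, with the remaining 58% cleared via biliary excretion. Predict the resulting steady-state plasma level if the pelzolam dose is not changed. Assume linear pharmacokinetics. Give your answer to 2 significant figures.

CYP2C19: 0.29 × 0.1 = 0.029
CYP2D6: 0.13 × 0.05 = 0.0065
Other: 0.58 (unchanged)
New clearance relative to baseline: 0.029 + 0.0065 + 0.58 = 0.6155.
Steady-state plasma level ∝ 1/CL: new value = 20 / 0.6155 = 32 μg/mL.

32 μg/mL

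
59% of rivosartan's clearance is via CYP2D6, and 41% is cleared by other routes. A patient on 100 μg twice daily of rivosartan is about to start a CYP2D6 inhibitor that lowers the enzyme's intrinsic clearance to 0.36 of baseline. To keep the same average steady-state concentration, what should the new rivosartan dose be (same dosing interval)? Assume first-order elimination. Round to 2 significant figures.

CYP2D6: 0.59 × 0.36 = 0.2124
Other: 0.41 (unchanged)
CL_new/CL_old = 0.2124 + 0.41 = 0.6224.
Css,avg = (dose rate)/CL, so holding Css fixed requires dose ∝ CL: 100 × 0.6224 = 62 μg.

62 μg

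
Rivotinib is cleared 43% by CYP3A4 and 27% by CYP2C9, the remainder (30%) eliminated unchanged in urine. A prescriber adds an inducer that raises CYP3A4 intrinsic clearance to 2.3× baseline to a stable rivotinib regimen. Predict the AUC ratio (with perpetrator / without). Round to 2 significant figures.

0.64

The CYP3A4 pathway (43% of clearance) increases to 2.3× activity: 0.43 × 2.3 = 0.989.
CYP2C9 (27%) and the residual 30% are unaffected.
CL_new/CL_old = 0.989 + 0.27 + 0.3 = 1.559.
Since AUC ∝ 1/CL, the ratio is 1 / 1.559 = 0.64.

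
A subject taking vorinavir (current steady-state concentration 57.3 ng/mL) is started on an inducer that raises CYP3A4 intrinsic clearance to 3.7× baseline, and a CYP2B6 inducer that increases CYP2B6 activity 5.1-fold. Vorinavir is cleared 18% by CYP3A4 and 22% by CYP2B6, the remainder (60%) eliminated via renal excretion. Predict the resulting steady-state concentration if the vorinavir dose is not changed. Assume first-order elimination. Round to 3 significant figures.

CYP3A4: 0.18 × 3.7 = 0.666
CYP2B6: 0.22 × 5.1 = 1.122
Other: 0.6 (unchanged)
New clearance relative to baseline: 0.666 + 1.122 + 0.6 = 2.388.
Dividing the baseline by the relative clearance: 57.3 / 2.388 = 24.0 ng/mL.

24.0 ng/mL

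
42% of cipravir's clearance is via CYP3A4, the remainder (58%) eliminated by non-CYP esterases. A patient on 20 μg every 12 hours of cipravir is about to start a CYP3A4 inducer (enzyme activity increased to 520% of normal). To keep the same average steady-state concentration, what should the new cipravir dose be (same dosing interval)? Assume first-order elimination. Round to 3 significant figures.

55.3 μg

The CYP3A4 pathway (42% of clearance) increases to 5.2× activity: 0.42 × 5.2 = 2.184.
Non-CYP routes (58%) are unchanged.
New clearance relative to baseline: 2.184 + 0.58 = 2.764.
To maintain the same steady-state level, dose must scale with clearance: new dose = 20 × 2.764 = 55.3 μg.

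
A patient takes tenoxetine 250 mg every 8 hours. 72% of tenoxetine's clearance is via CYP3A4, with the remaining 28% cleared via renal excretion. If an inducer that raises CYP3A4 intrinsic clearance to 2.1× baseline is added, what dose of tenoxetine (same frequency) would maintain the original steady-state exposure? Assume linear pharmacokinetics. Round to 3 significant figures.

448 mg

The CYP3A4 pathway (72% of clearance) rises to 2.1× activity: 0.72 × 2.1 = 1.512.
The remaining 28% of clearance is unaffected.
Relative clearance = 1.512 + 0.28 = 1.792.
Exposure is unchanged when dose changes in proportion to clearance. New dose = 250 mg × 1.792 = 448 mg.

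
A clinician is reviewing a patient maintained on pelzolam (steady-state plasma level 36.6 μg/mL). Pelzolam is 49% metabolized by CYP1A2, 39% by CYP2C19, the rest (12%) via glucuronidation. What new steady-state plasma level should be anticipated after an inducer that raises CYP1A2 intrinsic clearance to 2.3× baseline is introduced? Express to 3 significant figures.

The CYP1A2 pathway (49% of clearance) is boosted to 2.3× activity: 0.49 × 2.3 = 1.127.
CYP2C19 (39%) and the residual 12% are unaffected.
CL_new/CL_old = 1.127 + 0.39 + 0.12 = 1.637.
Steady-state plasma level ∝ 1/CL, so new value = 36.6 / 1.637 = 22.4 μg/mL.

22.4 μg/mL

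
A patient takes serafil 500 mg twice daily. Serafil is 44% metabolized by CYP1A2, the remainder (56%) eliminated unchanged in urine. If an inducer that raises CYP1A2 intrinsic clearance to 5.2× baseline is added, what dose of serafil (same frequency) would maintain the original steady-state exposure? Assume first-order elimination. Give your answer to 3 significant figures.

1.42 × 10³ mg

The CYP1A2 pathway (44% of clearance) increases to 5.2× activity: 0.44 × 5.2 = 2.288.
Non-CYP routes (56%) are unchanged.
CL_new/CL_old = 2.288 + 0.56 = 2.848.
Exposure is unchanged when dose changes in proportion to clearance. New dose = 500 mg × 2.848 = 1.42 × 10³ mg.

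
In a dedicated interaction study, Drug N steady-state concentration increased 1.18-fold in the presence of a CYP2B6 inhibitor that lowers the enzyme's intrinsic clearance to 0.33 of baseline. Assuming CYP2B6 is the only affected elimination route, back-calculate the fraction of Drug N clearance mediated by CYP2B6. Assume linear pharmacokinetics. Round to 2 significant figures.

0.23

Let x = fm,CYP2B6. Because steady-state concentration ∝ 1/CL, relative clearance fell to 1/1.18 = 0.8475.
Only the CYP2B6 route changed, so 0.8475 = x·0.33 + (1 − x), giving x = 0.23.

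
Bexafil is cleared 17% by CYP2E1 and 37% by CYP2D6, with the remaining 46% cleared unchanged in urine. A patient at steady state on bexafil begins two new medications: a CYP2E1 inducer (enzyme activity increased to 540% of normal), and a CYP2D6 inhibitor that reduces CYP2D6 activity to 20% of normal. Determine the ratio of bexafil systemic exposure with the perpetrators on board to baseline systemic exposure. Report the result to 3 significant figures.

0.689

CYP2E1: 0.17 × 5.4 = 0.918
CYP2D6: 0.37 × 0.2 = 0.074
Other: 0.46 (unchanged)
CL_new/CL_old = 0.918 + 0.074 + 0.46 = 1.452.
Because systemic exposure varies inversely with clearance, the combined effect is 1 / 1.452 = 0.689.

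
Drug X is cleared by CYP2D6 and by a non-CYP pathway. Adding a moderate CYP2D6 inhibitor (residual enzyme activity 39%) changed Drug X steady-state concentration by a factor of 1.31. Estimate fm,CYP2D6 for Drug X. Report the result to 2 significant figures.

0.39

Let fm be the CYP2D6 fraction. New clearance relative to baseline = fm × 0.39 + (1 − fm).
Steady-state concentration ratio = 1 / (new CL fraction), so new CL fraction = 1 / 1.31 = 0.7634.
fm × 0.39 + 1 − fm = 0.7634  ⇒  fm × (0.39 − 1) = −0.2366  ⇒  fm = 0.39.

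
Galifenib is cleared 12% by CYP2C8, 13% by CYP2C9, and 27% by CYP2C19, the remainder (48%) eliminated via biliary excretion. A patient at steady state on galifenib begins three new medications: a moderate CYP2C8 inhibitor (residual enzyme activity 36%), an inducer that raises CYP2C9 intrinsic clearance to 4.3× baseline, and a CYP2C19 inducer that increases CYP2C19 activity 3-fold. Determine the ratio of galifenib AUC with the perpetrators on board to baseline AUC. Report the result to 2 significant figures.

0.53

CYP2C8: 0.12 × 0.36 = 0.0432
CYP2C9: 0.13 × 4.3 = 0.559
CYP2C19: 0.27 × 3 = 0.81
Other: 0.48 (unchanged)
CL_new/CL_old = 0.0432 + 0.559 + 0.81 + 0.48 = 1.8922.
AUC ∝ 1/CL: fold-change = 1 / 1.8922 = 0.53.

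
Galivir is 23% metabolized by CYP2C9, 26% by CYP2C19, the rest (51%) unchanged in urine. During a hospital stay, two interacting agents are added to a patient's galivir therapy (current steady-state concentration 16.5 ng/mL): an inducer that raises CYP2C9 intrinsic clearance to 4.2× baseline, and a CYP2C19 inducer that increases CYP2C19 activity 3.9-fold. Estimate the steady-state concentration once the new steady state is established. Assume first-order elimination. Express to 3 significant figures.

CYP2C9: 0.23 × 4.2 = 0.966
CYP2C19: 0.26 × 3.9 = 1.014
Other: 0.51 (unchanged)
Relative clearance = 0.966 + 1.014 + 0.51 = 2.49.
Steady-state concentration ∝ 1/CL: new value = 16.5 / 2.49 = 6.63 ng/mL.

6.63 ng/mL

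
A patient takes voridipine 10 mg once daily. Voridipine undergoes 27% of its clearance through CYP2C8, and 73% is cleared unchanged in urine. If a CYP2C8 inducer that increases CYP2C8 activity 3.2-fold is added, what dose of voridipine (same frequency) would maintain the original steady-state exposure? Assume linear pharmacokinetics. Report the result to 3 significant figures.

The CYP2C8 pathway (27% of clearance) is boosted to 3.2× activity: 0.27 × 3.2 = 0.864.
Non-CYP routes (73%) are unchanged.
Relative clearance = 0.864 + 0.73 = 1.594.
Exposure is unchanged when dose changes in proportion to clearance. New dose = 10 mg × 1.594 = 15.9 mg.

15.9 mg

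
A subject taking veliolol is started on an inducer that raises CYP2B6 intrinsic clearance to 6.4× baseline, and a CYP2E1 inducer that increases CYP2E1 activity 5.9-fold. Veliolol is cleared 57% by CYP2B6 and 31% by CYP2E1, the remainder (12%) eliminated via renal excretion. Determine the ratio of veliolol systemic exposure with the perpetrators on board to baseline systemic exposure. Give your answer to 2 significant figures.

The CYP2B6 pathway (57% of clearance) increases to 6.4× activity: 0.57 × 6.4 = 3.648.
The CYP2E1 pathway (31% of clearance) increases to 5.9× activity: 0.31 × 5.9 = 1.829.
Non-CYP routes (12%) are unchanged.
New clearance relative to baseline: 3.648 + 1.829 + 0.12 = 5.597.
Systemic exposure ∝ 1/CL: fold-change = 1 / 5.597 = 0.18.

0.18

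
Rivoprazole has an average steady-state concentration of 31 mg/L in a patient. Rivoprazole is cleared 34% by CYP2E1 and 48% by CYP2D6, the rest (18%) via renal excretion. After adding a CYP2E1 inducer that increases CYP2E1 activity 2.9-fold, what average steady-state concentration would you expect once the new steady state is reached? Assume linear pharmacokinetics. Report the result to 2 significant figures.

The CYP2E1 pathway (34% of clearance) rises to 2.9× activity: 0.34 × 2.9 = 0.986.
CYP2D6 (48%) and the residual 18% are unaffected.
New clearance relative to baseline: 0.986 + 0.48 + 0.18 = 1.646.
With dosing unchanged, average steady-state concentration scales as 1/CL: 31 / 1.646 = 19 mg/L.

19 mg/L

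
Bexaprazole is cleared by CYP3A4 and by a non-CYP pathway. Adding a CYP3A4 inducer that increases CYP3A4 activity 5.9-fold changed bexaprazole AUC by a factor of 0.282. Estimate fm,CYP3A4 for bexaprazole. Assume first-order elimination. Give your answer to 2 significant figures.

0.52

CL'/CL = 1 / 0.282 = 3.546
5.9·fm + (1 − fm) = 3.546
fm = (3.546 − 1) / (5.9 − 1) = 0.52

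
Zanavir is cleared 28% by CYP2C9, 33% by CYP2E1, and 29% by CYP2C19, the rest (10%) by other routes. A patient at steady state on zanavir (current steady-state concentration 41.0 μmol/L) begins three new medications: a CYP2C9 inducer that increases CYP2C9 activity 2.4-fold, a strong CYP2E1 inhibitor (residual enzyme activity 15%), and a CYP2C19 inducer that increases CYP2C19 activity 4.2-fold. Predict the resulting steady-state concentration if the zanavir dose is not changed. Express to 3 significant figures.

20.1 μmol/L

The CYP2C9 pathway (28% of clearance) rises to 2.4× activity: 0.28 × 2.4 = 0.672.
The CYP2E1 pathway (33% of clearance) falls to 0.15× activity: 0.33 × 0.15 = 0.0495.
The CYP2C19 pathway (29% of clearance) increases to 4.2× activity: 0.29 × 4.2 = 1.218.
The remaining 10% of clearance is unaffected.
Relative clearance = 0.672 + 0.0495 + 1.218 + 0.1 = 2.0395.
New steady-state concentration = 41.0 / 2.0395 = 20.1 μmol/L (concentration scales inversely with clearance).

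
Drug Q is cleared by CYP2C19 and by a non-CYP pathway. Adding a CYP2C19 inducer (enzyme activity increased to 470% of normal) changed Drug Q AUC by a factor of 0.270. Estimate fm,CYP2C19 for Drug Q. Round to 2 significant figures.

Write x for the fraction cleared via CYP2C19. The observed AUC change means clearance rose to 1/0.270 = 3.704 of baseline.
Only the CYP2C19 route changed, so 3.704 = x·4.7 + (1 − x), giving x = 0.73.

0.73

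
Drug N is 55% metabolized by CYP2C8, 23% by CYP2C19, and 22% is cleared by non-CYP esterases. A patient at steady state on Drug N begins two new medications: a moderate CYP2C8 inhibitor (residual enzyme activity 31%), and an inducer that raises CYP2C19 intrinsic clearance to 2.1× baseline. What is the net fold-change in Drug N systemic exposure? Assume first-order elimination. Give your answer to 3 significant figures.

The CYP2C8 pathway (55% of clearance) falls to 0.31× activity: 0.55 × 0.31 = 0.1705.
The CYP2C19 pathway (23% of clearance) increases to 2.1× activity: 0.23 × 2.1 = 0.483.
The remaining 22% of clearance is unaffected.
Relative clearance = 0.1705 + 0.483 + 0.22 = 0.8735.
Systemic exposure ∝ 1/CL: fold-change = 1 / 0.8735 = 1.14.

1.14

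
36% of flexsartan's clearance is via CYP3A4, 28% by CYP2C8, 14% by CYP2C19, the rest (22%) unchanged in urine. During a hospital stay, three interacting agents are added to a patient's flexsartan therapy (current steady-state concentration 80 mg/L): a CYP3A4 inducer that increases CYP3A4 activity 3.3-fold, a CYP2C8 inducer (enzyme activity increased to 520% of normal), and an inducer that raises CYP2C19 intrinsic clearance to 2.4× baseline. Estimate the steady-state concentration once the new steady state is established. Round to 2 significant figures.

25 mg/L

CYP3A4: 0.36 × 3.3 = 1.188
CYP2C8: 0.28 × 5.2 = 1.456
CYP2C19: 0.14 × 2.4 = 0.336
Other: 0.22 (unchanged)
New clearance relative to baseline: 1.188 + 1.456 + 0.336 + 0.22 = 3.2.
Dividing the baseline by the relative clearance: 80 / 3.2 = 25 mg/L.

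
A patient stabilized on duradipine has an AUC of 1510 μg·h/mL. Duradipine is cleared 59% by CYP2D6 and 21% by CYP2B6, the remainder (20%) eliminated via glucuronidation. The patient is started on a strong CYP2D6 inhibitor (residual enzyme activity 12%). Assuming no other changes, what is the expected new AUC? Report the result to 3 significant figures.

CYP2D6: 0.59 × 0.12 = 0.0708
CYP2B6: 0.21 (unchanged)
Other: 0.2 (unchanged)
Relative clearance = 0.0708 + 0.21 + 0.2 = 0.4808.
With dosing unchanged, AUC scales as 1/CL: 1510 / 0.4808 = 3.14 × 10³ μg·h/mL.

3.14 × 10³ μg·h/mL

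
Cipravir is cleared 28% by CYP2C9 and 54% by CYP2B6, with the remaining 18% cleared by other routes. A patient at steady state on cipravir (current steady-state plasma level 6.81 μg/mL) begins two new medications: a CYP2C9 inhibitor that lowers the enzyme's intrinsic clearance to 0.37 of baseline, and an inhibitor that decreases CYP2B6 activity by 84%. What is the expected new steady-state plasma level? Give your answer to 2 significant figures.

18 μg/mL

The CYP2C9 pathway (28% of clearance) falls to 0.37× activity: 0.28 × 0.37 = 0.1036.
The CYP2B6 pathway (54% of clearance) is reduced to 0.16× activity: 0.54 × 0.16 = 0.0864.
Non-CYP routes (18%) are unchanged.
New clearance relative to baseline: 0.1036 + 0.0864 + 0.18 = 0.37.
New steady-state plasma level = 6.81 / 0.37 = 18 μg/mL (concentration scales inversely with clearance).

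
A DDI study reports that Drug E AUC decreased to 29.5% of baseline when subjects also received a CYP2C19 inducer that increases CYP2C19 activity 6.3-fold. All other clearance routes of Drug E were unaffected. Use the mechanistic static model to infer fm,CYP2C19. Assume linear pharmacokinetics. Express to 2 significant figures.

Let x = fm,CYP2C19. Because AUC ∝ 1/CL, relative clearance rose to 1/0.295 = 3.39.
Setting x·6.3 + (1 − x) = 3.39 and solving: x = (3.39 − 1)/(6.3 − 1) = 0.45.

0.45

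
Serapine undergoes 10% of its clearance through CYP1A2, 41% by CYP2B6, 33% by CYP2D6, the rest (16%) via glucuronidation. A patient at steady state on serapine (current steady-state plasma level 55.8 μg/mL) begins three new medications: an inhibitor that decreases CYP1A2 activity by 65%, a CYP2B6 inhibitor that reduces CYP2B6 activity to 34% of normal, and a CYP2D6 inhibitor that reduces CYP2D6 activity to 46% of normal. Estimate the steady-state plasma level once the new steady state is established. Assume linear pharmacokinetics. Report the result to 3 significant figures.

CYP1A2: 0.1 × 0.35 = 0.035
CYP2B6: 0.41 × 0.34 = 0.1394
CYP2D6: 0.33 × 0.46 = 0.1518
Other: 0.16 (unchanged)
Relative clearance = 0.035 + 0.1394 + 0.1518 + 0.16 = 0.4862.
Dividing the baseline by the relative clearance: 55.8 / 0.4862 = 115 μg/mL.

115 μg/mL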